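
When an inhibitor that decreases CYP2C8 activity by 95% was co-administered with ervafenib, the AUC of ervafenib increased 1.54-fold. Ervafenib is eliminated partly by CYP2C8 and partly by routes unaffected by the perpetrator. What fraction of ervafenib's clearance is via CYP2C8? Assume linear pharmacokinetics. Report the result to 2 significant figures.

0.37

CL'/CL = 1 / 1.54 = 0.6494
0.05·fm + (1 − fm) = 0.6494
fm = (0.6494 − 1) / (0.05 − 1) = 0.37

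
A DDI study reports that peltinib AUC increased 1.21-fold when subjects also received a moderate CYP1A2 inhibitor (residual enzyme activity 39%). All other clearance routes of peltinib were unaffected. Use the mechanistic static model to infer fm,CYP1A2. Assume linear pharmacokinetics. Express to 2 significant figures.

CL'/CL = 1 / 1.21 = 0.8264
0.39·fm + (1 − fm) = 0.8264
fm = (0.8264 − 1) / (0.39 − 1) = 0.28

0.28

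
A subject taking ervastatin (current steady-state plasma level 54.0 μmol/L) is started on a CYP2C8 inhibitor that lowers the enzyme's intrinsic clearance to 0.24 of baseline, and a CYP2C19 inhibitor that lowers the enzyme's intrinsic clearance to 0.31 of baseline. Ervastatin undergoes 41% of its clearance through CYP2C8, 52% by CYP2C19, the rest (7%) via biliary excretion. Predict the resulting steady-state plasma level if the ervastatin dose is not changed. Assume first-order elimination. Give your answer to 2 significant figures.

CYP2C8: 0.41 × 0.24 = 0.0984
CYP2C19: 0.52 × 0.31 = 0.1612
Other: 0.07 (unchanged)
Relative clearance = 0.0984 + 0.1612 + 0.07 = 0.3296.
Dividing the baseline by the relative clearance: 54.0 / 0.3296 = 1.6 × 10² μmol/L.

1.6 × 10² μmol/L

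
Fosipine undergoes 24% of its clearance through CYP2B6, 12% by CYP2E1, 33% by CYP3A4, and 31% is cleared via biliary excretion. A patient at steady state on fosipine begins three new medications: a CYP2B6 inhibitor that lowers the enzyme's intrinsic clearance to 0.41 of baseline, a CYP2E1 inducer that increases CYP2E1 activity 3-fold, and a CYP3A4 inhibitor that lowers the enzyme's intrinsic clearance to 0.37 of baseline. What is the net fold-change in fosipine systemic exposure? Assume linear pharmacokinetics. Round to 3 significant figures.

The CYP2B6 pathway (24% of clearance) is reduced to 0.41× activity: 0.24 × 0.41 = 0.0984.
The CYP2E1 pathway (12% of clearance) increases to 3× activity: 0.12 × 3 = 0.36.
The CYP3A4 pathway (33% of clearance) is reduced to 0.37× activity: 0.33 × 0.37 = 0.1221.
The remaining 31% of clearance is unaffected.
CL_new/CL_old = 0.0984 + 0.36 + 0.1221 + 0.31 = 0.8905.
Net systemic exposure ratio = 1 / 0.8905 = 1.12.

1.12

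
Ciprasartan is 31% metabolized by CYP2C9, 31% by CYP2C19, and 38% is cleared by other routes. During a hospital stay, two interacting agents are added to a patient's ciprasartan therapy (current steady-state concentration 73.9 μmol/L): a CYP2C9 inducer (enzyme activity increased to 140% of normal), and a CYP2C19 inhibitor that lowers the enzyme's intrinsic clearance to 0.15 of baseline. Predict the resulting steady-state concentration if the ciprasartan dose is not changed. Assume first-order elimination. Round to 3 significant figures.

85.9 μmol/L

The CYP2C9 pathway (31% of clearance) is boosted to 1.4× activity: 0.31 × 1.4 = 0.434.
The CYP2C19 pathway (31% of clearance) is reduced to 0.15× activity: 0.31 × 0.15 = 0.0465.
Non-CYP routes (38%) are unchanged.
Relative clearance = 0.434 + 0.0465 + 0.38 = 0.8605.
Steady-state concentration ∝ 1/CL: new value = 73.9 / 0.8605 = 85.9 μmol/L.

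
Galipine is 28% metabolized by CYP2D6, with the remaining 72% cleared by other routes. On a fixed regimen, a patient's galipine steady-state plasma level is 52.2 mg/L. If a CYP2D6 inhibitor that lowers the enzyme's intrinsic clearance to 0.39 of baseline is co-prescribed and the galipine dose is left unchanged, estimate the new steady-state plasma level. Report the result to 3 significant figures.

CYP2D6: 0.28 × 0.39 = 0.1092
Other: 0.72 (unchanged)
New clearance relative to baseline: 0.1092 + 0.72 = 0.8292.
Steady-state plasma level ∝ 1/CL, so new value = 52.2 / 0.8292 = 63.0 mg/L.

63.0 mg/L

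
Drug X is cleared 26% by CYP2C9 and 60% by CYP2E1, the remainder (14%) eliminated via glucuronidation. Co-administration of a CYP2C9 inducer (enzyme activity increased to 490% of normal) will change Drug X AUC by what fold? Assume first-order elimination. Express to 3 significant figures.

The CYP2C9 pathway (26% of clearance) rises to 4.9× activity: 0.26 × 4.9 = 1.274.
CYP2E1 (60%) and the residual 14% are unaffected.
Relative clearance = 1.274 + 0.6 + 0.14 = 2.014.
AUC ratio = CL_old/CL_new = 1 / 2.014 = 0.497.

0.497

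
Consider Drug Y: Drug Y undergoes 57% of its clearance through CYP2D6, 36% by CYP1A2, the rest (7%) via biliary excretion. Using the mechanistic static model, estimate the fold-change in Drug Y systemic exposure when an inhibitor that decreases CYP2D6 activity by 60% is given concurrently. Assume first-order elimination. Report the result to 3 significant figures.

1.52

The CYP2D6 pathway (57% of clearance) is reduced to 0.4× activity: 0.57 × 0.4 = 0.228.
CYP1A2 (36%) and the residual 7% are unaffected.
New clearance relative to baseline: 0.228 + 0.36 + 0.07 = 0.658.
Since systemic exposure ∝ 1/CL, the ratio is 1 / 0.658 = 1.52.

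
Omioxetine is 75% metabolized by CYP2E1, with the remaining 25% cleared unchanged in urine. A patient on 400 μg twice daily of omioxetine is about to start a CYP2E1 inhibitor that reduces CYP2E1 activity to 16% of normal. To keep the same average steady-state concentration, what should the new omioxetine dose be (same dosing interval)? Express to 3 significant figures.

148 μg

The CYP2E1 pathway (75% of clearance) drops to 0.16× activity: 0.75 × 0.16 = 0.12.
The remaining 25% of clearance is unaffected.
CL_new/CL_old = 0.12 + 0.25 = 0.37.
Css,avg = (dose rate)/CL, so holding Css fixed requires dose ∝ CL: 400 × 0.37 = 148 μg.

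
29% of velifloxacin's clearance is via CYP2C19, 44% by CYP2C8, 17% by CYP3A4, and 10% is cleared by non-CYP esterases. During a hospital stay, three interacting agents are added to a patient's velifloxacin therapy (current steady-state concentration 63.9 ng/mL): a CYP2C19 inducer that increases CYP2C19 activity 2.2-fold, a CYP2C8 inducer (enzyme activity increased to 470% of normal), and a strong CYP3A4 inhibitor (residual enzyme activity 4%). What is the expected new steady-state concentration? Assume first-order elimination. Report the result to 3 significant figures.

The CYP2C19 pathway (29% of clearance) rises to 2.2× activity: 0.29 × 2.2 = 0.638.
The CYP2C8 pathway (44% of clearance) is boosted to 4.7× activity: 0.44 × 4.7 = 2.068.
The CYP3A4 pathway (17% of clearance) drops to 0.04× activity: 0.17 × 0.04 = 0.0068.
The remaining 10% of clearance is unaffected.
CL_new/CL_old = 0.638 + 2.068 + 0.0068 + 0.1 = 2.8128.
Steady-state concentration ∝ 1/CL: new value = 63.9 / 2.8128 = 22.7 ng/mL.

22.7 ng/mL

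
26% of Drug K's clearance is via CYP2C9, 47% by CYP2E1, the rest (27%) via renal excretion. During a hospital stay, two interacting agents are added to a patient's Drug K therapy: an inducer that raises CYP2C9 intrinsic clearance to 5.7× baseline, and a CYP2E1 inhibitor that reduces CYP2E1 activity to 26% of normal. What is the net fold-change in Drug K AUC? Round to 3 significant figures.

The CYP2C9 pathway (26% of clearance) is boosted to 5.7× activity: 0.26 × 5.7 = 1.482.
The CYP2E1 pathway (47% of clearance) drops to 0.26× activity: 0.47 × 0.26 = 0.1222.
The remaining 27% of clearance is unaffected.
Relative clearance = 1.482 + 0.1222 + 0.27 = 1.8742.
AUC ∝ 1/CL: fold-change = 1 / 1.8742 = 0.534.

0.534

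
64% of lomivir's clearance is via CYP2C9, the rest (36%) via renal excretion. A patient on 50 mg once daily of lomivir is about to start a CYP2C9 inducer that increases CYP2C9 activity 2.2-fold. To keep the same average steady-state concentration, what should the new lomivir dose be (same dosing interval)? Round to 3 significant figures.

88.4 mg

The CYP2C9 pathway (64% of clearance) is boosted to 2.2× activity: 0.64 × 2.2 = 1.408.
The remaining 36% of clearance is unaffected.
CL_new/CL_old = 1.408 + 0.36 = 1.768.
Css,avg = (dose rate)/CL, so holding Css fixed requires dose ∝ CL: 50 × 1.768 = 88.4 mg.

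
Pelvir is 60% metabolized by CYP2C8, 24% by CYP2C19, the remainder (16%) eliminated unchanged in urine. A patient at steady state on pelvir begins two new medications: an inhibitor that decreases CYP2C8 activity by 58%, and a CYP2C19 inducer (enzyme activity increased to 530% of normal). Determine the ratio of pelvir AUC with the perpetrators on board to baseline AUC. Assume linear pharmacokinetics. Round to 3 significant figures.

0.594

The CYP2C8 pathway (60% of clearance) drops to 0.42× activity: 0.6 × 0.42 = 0.252.
The CYP2C19 pathway (24% of clearance) rises to 5.3× activity: 0.24 × 5.3 = 1.272.
Non-CYP routes (16%) are unchanged.
CL_new/CL_old = 0.252 + 1.272 + 0.16 = 1.684.
Net AUC ratio = 1 / 1.684 = 0.594.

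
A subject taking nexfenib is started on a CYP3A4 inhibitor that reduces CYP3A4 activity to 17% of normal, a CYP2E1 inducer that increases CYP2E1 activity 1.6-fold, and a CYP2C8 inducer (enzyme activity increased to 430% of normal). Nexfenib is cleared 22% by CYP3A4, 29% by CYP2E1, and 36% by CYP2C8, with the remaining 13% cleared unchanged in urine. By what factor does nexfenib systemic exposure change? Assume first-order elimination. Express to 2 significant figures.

0.46

The CYP3A4 pathway (22% of clearance) falls to 0.17× activity: 0.22 × 0.17 = 0.0374.
The CYP2E1 pathway (29% of clearance) rises to 1.6× activity: 0.29 × 1.6 = 0.464.
The CYP2C8 pathway (36% of clearance) increases to 4.3× activity: 0.36 × 4.3 = 1.548.
The remaining 13% of clearance is unaffected.
Relative clearance = 0.0374 + 0.464 + 1.548 + 0.13 = 2.1794.
Net systemic exposure ratio = 1 / 2.1794 = 0.46.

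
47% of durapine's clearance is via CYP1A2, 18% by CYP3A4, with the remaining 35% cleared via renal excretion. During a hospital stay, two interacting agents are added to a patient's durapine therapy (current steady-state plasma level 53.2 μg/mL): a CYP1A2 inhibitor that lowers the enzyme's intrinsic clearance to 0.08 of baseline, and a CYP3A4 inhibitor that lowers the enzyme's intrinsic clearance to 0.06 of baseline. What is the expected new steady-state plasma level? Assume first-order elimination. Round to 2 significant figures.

The CYP1A2 pathway (47% of clearance) falls to 0.08× activity: 0.47 × 0.08 = 0.0376.
The CYP3A4 pathway (18% of clearance) is reduced to 0.06× activity: 0.18 × 0.06 = 0.0108.
The remaining 35% of clearance is unaffected.
CL_new/CL_old = 0.0376 + 0.0108 + 0.35 = 0.3984.
New steady-state plasma level = 53.2 / 0.3984 = 1.3 × 10² μg/mL (concentration scales inversely with clearance).

1.3 × 10² μg/mL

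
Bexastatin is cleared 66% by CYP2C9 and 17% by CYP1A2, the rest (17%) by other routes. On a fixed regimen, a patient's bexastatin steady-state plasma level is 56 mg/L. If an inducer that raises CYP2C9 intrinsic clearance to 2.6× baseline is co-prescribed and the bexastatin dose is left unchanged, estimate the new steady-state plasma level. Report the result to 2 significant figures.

The CYP2C9 pathway (66% of clearance) is boosted to 2.6× activity: 0.66 × 2.6 = 1.716.
CYP1A2 (17%) and the residual 17% are unaffected.
New clearance relative to baseline: 1.716 + 0.17 + 0.17 = 2.056.
Steady-state plasma level ∝ 1/CL, so new value = 56 / 2.056 = 27 mg/L.

27 mg/L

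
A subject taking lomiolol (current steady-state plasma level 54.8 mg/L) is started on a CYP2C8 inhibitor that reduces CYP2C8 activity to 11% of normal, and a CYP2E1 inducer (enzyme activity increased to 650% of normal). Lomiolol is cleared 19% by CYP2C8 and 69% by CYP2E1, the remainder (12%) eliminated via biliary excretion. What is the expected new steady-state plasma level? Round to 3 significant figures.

11.8 mg/L

CYP2C8: 0.19 × 0.11 = 0.0209
CYP2E1: 0.69 × 6.5 = 4.485
Other: 0.12 (unchanged)
New clearance relative to baseline: 0.0209 + 4.485 + 0.12 = 4.6259.
Steady-state plasma level ∝ 1/CL: new value = 54.8 / 4.6259 = 11.8 mg/L.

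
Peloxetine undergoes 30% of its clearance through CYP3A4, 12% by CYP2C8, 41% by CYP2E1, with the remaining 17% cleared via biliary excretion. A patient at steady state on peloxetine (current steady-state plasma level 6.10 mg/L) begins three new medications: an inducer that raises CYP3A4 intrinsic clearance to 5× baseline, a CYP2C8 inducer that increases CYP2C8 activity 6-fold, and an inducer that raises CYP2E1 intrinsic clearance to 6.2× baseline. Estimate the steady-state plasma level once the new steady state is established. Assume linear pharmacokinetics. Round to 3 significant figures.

The CYP3A4 pathway (30% of clearance) is boosted to 5× activity: 0.3 × 5 = 1.5.
The CYP2C8 pathway (12% of clearance) increases to 6× activity: 0.12 × 6 = 0.72.
The CYP2E1 pathway (41% of clearance) rises to 6.2× activity: 0.41 × 6.2 = 2.542.
Non-CYP routes (17%) are unchanged.
Relative clearance = 1.5 + 0.72 + 2.542 + 0.17 = 4.932.
Dividing the baseline by the relative clearance: 6.10 / 4.932 = 1.24 mg/L.

1.24 mg/L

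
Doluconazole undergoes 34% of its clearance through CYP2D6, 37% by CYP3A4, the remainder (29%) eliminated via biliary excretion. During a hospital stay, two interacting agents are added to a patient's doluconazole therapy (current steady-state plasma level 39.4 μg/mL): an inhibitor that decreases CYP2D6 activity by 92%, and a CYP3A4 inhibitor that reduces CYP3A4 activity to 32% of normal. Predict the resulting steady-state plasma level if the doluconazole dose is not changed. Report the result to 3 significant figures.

90.4 μg/mL

The CYP2D6 pathway (34% of clearance) falls to 0.08× activity: 0.34 × 0.08 = 0.0272.
The CYP3A4 pathway (37% of clearance) is reduced to 0.32× activity: 0.37 × 0.32 = 0.1184.
Non-CYP routes (29%) are unchanged.
Relative clearance = 0.0272 + 0.1184 + 0.29 = 0.4356.
New steady-state plasma level = 39.4 / 0.4356 = 90.4 μg/mL (concentration scales inversely with clearance).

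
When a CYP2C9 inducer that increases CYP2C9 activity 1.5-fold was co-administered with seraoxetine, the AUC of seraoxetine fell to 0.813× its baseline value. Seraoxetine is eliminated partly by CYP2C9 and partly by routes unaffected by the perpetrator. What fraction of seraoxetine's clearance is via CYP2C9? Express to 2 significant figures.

Let fm be the CYP2C9 fraction. New clearance relative to baseline = fm × 1.5 + (1 − fm).
AUC ratio = 1 / (new CL fraction), so new CL fraction = 1 / 0.813 = 1.23.
fm × 1.5 + 1 − fm = 1.23  ⇒  fm × (1.5 − 1) = 0.23  ⇒  fm = 0.46.

0.46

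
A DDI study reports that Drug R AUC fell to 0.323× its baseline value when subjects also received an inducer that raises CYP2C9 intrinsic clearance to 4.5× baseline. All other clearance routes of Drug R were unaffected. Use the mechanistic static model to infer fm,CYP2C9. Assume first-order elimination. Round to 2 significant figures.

Call the CYP2C9 fraction fm. After the interaction, CL_new/CL_old = fm × 4.5 + (1 − fm).
AUC ratio = 1 / (new CL fraction), so new CL fraction = 1 / 0.323 = 3.096.
fm × 4.5 + 1 − fm = 3.096  ⇒  fm × (4.5 − 1) = 2.096  ⇒  fm = 0.60.

0.60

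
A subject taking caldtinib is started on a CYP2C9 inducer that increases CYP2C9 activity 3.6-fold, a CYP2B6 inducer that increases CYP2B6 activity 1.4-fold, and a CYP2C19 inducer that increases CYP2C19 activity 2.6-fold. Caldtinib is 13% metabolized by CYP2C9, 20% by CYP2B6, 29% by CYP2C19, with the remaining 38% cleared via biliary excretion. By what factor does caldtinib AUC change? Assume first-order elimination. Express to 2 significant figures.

0.53

CYP2C9: 0.13 × 3.6 = 0.468
CYP2B6: 0.2 × 1.4 = 0.28
CYP2C19: 0.29 × 2.6 = 0.754
Other: 0.38 (unchanged)
Relative clearance = 0.468 + 0.28 + 0.754 + 0.38 = 1.882.
AUC ∝ 1/CL: fold-change = 1 / 1.882 = 0.53.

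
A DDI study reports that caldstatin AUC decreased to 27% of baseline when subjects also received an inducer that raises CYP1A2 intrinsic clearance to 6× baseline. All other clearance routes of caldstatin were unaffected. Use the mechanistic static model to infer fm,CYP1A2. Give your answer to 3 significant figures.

0.541

Let fm be the CYP1A2 fraction. New clearance relative to baseline = fm × 6 + (1 − fm).
AUC ratio = 1 / (new CL fraction), so new CL fraction = 1 / 0.270 = 3.704.
fm × 6 + 1 − fm = 3.704  ⇒  fm × (6 − 1) = 2.704  ⇒  fm = 0.541.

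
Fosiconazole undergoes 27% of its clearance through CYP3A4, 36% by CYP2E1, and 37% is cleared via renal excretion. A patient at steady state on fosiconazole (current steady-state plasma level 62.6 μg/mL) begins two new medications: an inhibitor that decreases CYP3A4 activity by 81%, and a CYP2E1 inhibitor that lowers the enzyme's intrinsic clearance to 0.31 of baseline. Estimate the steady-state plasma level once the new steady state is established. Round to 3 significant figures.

The CYP3A4 pathway (27% of clearance) is reduced to 0.19× activity: 0.27 × 0.19 = 0.0513.
The CYP2E1 pathway (36% of clearance) falls to 0.31× activity: 0.36 × 0.31 = 0.1116.
Non-CYP routes (37%) are unchanged.
New clearance relative to baseline: 0.0513 + 0.1116 + 0.37 = 0.5329.
Steady-state plasma level ∝ 1/CL: new value = 62.6 / 0.5329 = 117 μg/mL.

117 μg/mL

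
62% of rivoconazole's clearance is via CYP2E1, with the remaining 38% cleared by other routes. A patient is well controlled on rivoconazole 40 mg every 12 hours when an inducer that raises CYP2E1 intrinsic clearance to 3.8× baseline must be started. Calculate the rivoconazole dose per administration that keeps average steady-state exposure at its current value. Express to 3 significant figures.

The CYP2E1 pathway (62% of clearance) rises to 3.8× activity: 0.62 × 3.8 = 2.356.
Non-CYP routes (38%) are unchanged.
CL_new/CL_old = 2.356 + 0.38 = 2.736.
To maintain the same steady-state level, dose must scale with clearance: new dose = 40 × 2.736 = 109 mg.

109 mg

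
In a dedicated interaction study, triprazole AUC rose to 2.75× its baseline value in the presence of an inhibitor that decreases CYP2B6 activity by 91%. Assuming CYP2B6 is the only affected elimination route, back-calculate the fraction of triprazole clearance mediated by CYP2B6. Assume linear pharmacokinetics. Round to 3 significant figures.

0.699

Let fm be the CYP2B6 fraction. New clearance relative to baseline = fm × 0.09 + (1 − fm).
AUC ratio = 1 / (new CL fraction), so new CL fraction = 1 / 2.75 = 0.3636.
fm × 0.09 + 1 − fm = 0.3636  ⇒  fm × (0.09 − 1) = −0.6364  ⇒  fm = 0.699.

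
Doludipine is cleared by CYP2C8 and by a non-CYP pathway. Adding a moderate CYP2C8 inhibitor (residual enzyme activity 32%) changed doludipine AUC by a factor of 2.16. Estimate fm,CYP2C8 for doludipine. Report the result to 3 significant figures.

0.790

Write x for the fraction cleared via CYP2C8. The observed AUC change means clearance fell to 1/2.16 = 0.463 of baseline.
Setting x·0.32 + (1 − x) = 0.463 and solving: x = (0.463 − 1)/(0.32 − 1) = 0.790.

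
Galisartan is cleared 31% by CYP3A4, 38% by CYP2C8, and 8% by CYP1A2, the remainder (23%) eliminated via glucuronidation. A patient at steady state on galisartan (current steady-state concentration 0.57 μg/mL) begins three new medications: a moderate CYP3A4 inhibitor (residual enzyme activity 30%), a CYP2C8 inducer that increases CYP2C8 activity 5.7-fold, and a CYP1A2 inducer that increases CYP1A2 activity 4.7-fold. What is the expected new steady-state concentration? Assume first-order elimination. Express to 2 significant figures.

0.20 μg/mL

CYP3A4: 0.31 × 0.3 = 0.093
CYP2C8: 0.38 × 5.7 = 2.166
CYP1A2: 0.08 × 4.7 = 0.376
Other: 0.23 (unchanged)
New clearance relative to baseline: 0.093 + 2.166 + 0.376 + 0.23 = 2.865.
Steady-state concentration ∝ 1/CL: new value = 0.57 / 2.865 = 0.20 μg/mL.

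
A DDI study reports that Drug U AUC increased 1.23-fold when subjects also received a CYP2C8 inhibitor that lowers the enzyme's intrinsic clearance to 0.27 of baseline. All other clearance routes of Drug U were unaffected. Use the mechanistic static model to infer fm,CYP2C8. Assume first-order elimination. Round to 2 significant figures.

0.26

Let x = fm,CYP2C8. Because AUC ∝ 1/CL, relative clearance fell to 1/1.23 = 0.813.
Setting x·0.27 + (1 − x) = 0.813 and solving: x = (0.813 − 1)/(0.27 − 1) = 0.26.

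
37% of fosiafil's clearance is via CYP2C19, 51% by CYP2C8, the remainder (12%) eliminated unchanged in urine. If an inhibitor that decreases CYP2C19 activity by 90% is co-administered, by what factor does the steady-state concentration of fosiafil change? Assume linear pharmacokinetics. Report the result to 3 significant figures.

CYP2C19: 0.37 × 0.1 = 0.037
CYP2C8: 0.51 (unchanged)
Other: 0.12 (unchanged)
CL_new/CL_old = 0.037 + 0.51 + 0.12 = 0.667.
Since steady-state concentration ∝ 1/CL, the ratio is 1 / 0.667 = 1.50.

1.50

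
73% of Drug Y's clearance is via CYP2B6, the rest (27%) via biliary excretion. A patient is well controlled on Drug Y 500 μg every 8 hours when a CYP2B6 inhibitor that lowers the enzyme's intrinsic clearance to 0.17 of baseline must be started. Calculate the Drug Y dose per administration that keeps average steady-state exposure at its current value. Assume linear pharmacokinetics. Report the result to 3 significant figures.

197 μg

The CYP2B6 pathway (73% of clearance) is reduced to 0.17× activity: 0.73 × 0.17 = 0.1241.
The remaining 27% of clearance is unaffected.
Relative clearance = 0.1241 + 0.27 = 0.3941.
Css,avg = (dose rate)/CL, so holding Css fixed requires dose ∝ CL: 500 × 0.3941 = 197 μg.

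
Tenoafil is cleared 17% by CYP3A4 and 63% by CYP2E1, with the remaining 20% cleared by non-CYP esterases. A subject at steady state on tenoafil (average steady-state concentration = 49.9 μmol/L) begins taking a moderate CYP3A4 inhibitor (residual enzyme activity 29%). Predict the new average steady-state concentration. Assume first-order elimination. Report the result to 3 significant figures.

The CYP3A4 pathway (17% of clearance) drops to 0.29× activity: 0.17 × 0.29 = 0.0493.
CYP2E1 (63%) and the residual 20% are unaffected.
CL_new/CL_old = 0.0493 + 0.63 + 0.2 = 0.8793.
With dosing unchanged, average steady-state concentration scales as 1/CL: 49.9 / 0.8793 = 56.7 μmol/L.

56.7 μmol/L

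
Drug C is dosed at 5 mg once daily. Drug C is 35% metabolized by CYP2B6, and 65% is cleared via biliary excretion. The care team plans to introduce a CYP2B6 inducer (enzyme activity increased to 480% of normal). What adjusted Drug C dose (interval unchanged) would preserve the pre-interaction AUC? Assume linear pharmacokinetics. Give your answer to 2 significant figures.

The CYP2B6 pathway (35% of clearance) increases to 4.8× activity: 0.35 × 4.8 = 1.68.
Non-CYP routes (65%) are unchanged.
CL_new/CL_old = 1.68 + 0.65 = 2.33.
To maintain the same steady-state level, dose must scale with clearance: new dose = 5 × 2.33 = 12 mg.

12 mg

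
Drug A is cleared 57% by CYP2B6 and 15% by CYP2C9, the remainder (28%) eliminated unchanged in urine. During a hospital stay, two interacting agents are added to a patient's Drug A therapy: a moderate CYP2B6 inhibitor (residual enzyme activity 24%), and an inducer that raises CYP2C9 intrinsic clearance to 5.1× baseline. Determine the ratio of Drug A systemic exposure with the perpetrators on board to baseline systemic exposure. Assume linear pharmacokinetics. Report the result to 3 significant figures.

0.846

CYP2B6: 0.57 × 0.24 = 0.1368
CYP2C9: 0.15 × 5.1 = 0.765
Other: 0.28 (unchanged)
CL_new/CL_old = 0.1368 + 0.765 + 0.28 = 1.1818.
Net systemic exposure ratio = 1 / 1.1818 = 0.846.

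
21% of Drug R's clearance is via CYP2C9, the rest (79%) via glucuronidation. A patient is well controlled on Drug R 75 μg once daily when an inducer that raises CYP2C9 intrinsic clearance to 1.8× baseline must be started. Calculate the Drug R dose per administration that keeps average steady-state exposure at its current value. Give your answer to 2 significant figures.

88 μg

The CYP2C9 pathway (21% of clearance) is boosted to 1.8× activity: 0.21 × 1.8 = 0.378.
Non-CYP routes (79%) are unchanged.
Relative clearance = 0.378 + 0.79 = 1.168.
Exposure is unchanged when dose changes in proportion to clearance. New dose = 75 μg × 1.168 = 88 μg.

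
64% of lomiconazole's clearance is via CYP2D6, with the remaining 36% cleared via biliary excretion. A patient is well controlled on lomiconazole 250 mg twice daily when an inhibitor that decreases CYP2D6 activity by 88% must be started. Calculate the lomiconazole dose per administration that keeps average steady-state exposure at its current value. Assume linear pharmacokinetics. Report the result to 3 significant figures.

The CYP2D6 pathway (64% of clearance) drops to 0.12× activity: 0.64 × 0.12 = 0.0768.
Non-CYP routes (36%) are unchanged.
New clearance relative to baseline: 0.0768 + 0.36 = 0.4368.
Css,avg = (dose rate)/CL, so holding Css fixed requires dose ∝ CL: 250 × 0.4368 = 109 mg.

109 mg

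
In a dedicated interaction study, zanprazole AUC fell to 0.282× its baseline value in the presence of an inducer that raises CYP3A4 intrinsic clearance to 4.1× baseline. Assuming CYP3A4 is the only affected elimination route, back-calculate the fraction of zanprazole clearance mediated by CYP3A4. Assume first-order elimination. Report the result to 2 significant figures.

CL'/CL = 1 / 0.282 = 3.546
4.1·fm + (1 − fm) = 3.546
fm = (3.546 − 1) / (4.1 − 1) = 0.82

0.82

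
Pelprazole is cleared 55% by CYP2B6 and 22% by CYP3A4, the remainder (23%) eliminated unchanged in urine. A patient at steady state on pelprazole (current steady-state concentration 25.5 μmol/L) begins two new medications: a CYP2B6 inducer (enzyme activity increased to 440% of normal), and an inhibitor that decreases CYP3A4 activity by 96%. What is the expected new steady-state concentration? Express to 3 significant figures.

The CYP2B6 pathway (55% of clearance) increases to 4.4× activity: 0.55 × 4.4 = 2.42.
The CYP3A4 pathway (22% of clearance) falls to 0.04× activity: 0.22 × 0.04 = 0.0088.
The remaining 23% of clearance is unaffected.
New clearance relative to baseline: 2.42 + 0.0088 + 0.23 = 2.6588.
Steady-state concentration ∝ 1/CL: new value = 25.5 / 2.6588 = 9.59 μmol/L.

9.59 μmol/L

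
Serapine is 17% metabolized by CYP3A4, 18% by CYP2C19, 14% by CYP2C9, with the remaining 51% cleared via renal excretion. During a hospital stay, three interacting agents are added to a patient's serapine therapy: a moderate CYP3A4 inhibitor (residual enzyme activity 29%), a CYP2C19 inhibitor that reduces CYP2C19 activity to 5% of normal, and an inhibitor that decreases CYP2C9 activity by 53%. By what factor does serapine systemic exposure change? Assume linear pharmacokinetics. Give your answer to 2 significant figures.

The CYP3A4 pathway (17% of clearance) drops to 0.29× activity: 0.17 × 0.29 = 0.0493.
The CYP2C19 pathway (18% of clearance) drops to 0.05× activity: 0.18 × 0.05 = 0.009.
The CYP2C9 pathway (14% of clearance) falls to 0.47× activity: 0.14 × 0.47 = 0.0658.
The remaining 51% of clearance is unaffected.
Relative clearance = 0.0493 + 0.009 + 0.0658 + 0.51 = 0.6341.
Because systemic exposure varies inversely with clearance, the combined effect is 1 / 0.6341 = 1.6.

1.6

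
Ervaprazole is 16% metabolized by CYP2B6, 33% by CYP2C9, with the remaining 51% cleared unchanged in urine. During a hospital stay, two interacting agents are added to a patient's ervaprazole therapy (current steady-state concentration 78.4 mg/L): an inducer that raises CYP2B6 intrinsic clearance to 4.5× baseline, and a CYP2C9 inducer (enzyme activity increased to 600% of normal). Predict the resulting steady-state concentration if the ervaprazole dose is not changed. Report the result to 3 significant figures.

The CYP2B6 pathway (16% of clearance) increases to 4.5× activity: 0.16 × 4.5 = 0.72.
The CYP2C9 pathway (33% of clearance) is boosted to 6× activity: 0.33 × 6 = 1.98.
Non-CYP routes (51%) are unchanged.
Relative clearance = 0.72 + 1.98 + 0.51 = 3.21.
Steady-state concentration ∝ 1/CL: new value = 78.4 / 3.21 = 24.4 mg/L.

24.4 mg/L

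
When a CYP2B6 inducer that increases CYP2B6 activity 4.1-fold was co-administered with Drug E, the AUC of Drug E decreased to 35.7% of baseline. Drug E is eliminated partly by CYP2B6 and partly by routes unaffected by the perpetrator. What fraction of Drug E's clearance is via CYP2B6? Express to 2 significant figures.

0.58

CL'/CL = 1 / 0.357 = 2.801
4.1·fm + (1 − fm) = 2.801
fm = (2.801 − 1) / (4.1 − 1) = 0.58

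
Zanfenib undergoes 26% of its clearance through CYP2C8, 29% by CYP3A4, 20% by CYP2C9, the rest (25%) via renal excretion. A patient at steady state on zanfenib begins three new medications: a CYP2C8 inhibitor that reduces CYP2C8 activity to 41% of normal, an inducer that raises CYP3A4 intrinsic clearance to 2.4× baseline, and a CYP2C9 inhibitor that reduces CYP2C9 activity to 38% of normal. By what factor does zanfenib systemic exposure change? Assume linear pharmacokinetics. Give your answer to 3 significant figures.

The CYP2C8 pathway (26% of clearance) is reduced to 0.41× activity: 0.26 × 0.41 = 0.1066.
The CYP3A4 pathway (29% of clearance) is boosted to 2.4× activity: 0.29 × 2.4 = 0.696.
The CYP2C9 pathway (20% of clearance) falls to 0.38× activity: 0.2 × 0.38 = 0.076.
Non-CYP routes (25%) are unchanged.
New clearance relative to baseline: 0.1066 + 0.696 + 0.076 + 0.25 = 1.1286.
Because systemic exposure varies inversely with clearance, the combined effect is 1 / 1.1286 = 0.886.

0.886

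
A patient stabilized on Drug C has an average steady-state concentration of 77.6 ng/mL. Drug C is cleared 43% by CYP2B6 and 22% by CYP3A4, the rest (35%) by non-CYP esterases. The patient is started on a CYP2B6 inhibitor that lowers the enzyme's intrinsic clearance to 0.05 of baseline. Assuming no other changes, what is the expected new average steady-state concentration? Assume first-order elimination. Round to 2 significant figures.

The CYP2B6 pathway (43% of clearance) is reduced to 0.05× activity: 0.43 × 0.05 = 0.0215.
CYP3A4 (22%) and the residual 35% are unaffected.
New clearance relative to baseline: 0.0215 + 0.22 + 0.35 = 0.5915.
With dosing unchanged, average steady-state concentration scales as 1/CL: 77.6 / 0.5915 = 1.3 × 10² ng/mL.

1.3 × 10² ng/mL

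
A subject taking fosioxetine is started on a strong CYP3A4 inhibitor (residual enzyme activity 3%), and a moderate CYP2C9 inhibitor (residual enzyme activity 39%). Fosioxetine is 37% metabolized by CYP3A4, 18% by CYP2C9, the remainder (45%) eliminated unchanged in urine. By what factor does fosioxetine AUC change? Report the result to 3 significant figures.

The CYP3A4 pathway (37% of clearance) drops to 0.03× activity: 0.37 × 0.03 = 0.0111.
The CYP2C9 pathway (18% of clearance) falls to 0.39× activity: 0.18 × 0.39 = 0.0702.
The remaining 45% of clearance is unaffected.
CL_new/CL_old = 0.0111 + 0.0702 + 0.45 = 0.5313.
Net AUC ratio = 1 / 0.5313 = 1.88.

1.88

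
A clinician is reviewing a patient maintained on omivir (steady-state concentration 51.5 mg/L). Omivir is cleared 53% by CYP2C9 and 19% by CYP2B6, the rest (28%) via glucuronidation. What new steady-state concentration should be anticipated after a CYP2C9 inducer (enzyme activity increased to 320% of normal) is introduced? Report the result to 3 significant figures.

23.8 mg/L

CYP2C9: 0.53 × 3.2 = 1.696
CYP2B6: 0.19 (unchanged)
Other: 0.28 (unchanged)
CL_new/CL_old = 1.696 + 0.19 + 0.28 = 2.166.
Steady-state concentration ∝ 1/CL, so new value = 51.5 / 2.166 = 23.8 mg/L.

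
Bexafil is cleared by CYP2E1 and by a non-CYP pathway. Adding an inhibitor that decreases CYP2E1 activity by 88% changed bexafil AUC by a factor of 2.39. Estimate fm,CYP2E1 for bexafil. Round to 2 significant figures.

CL'/CL = 1 / 2.39 = 0.4184
0.12·fm + (1 − fm) = 0.4184
fm = (0.4184 − 1) / (0.12 − 1) = 0.66

0.66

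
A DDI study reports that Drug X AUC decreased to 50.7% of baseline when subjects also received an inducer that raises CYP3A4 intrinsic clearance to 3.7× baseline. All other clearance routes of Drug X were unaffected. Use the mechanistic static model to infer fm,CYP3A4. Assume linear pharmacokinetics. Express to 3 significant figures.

CL'/CL = 1 / 0.507 = 1.972
3.7·fm + (1 − fm) = 1.972
fm = (1.972 − 1) / (3.7 − 1) = 0.360

0.360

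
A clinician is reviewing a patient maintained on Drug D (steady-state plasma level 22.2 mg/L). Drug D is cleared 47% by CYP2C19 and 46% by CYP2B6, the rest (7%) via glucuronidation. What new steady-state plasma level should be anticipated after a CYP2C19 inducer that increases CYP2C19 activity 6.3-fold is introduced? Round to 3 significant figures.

The CYP2C19 pathway (47% of clearance) increases to 6.3× activity: 0.47 × 6.3 = 2.961.
CYP2B6 (46%) and the residual 7% are unaffected.
New clearance relative to baseline: 2.961 + 0.46 + 0.07 = 3.491.
With dosing unchanged, steady-state plasma level scales as 1/CL: 22.2 / 3.491 = 6.36 mg/L.

6.36 mg/L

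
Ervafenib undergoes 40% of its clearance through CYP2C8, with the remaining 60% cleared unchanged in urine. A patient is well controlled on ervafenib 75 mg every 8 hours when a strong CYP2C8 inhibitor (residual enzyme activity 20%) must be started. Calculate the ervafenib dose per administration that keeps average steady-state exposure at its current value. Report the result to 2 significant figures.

51 mg

The CYP2C8 pathway (40% of clearance) drops to 0.2× activity: 0.4 × 0.2 = 0.08.
The remaining 60% of clearance is unaffected.
New clearance relative to baseline: 0.08 + 0.6 = 0.68.
To maintain the same steady-state level, dose must scale with clearance: new dose = 75 × 0.68 = 51 mg.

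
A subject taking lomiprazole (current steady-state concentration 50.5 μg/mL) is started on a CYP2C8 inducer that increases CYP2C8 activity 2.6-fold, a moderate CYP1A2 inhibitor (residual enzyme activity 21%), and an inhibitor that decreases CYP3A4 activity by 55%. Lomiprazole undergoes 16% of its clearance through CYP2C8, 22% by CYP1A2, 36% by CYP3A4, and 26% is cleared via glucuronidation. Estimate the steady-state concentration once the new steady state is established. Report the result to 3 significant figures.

57.1 μg/mL

The CYP2C8 pathway (16% of clearance) increases to 2.6× activity: 0.16 × 2.6 = 0.416.
The CYP1A2 pathway (22% of clearance) falls to 0.21× activity: 0.22 × 0.21 = 0.0462.
The CYP3A4 pathway (36% of clearance) falls to 0.45× activity: 0.36 × 0.45 = 0.162.
Non-CYP routes (26%) are unchanged.
CL_new/CL_old = 0.416 + 0.0462 + 0.162 + 0.26 = 0.8842.
Steady-state concentration ∝ 1/CL: new value = 50.5 / 0.8842 = 57.1 μg/mL.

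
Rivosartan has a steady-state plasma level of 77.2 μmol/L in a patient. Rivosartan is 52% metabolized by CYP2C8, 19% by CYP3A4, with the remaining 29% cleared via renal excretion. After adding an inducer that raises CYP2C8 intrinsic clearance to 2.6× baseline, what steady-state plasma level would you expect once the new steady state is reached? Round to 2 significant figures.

The CYP2C8 pathway (52% of clearance) is boosted to 2.6× activity: 0.52 × 2.6 = 1.352.
CYP3A4 (19%) and the residual 29% are unaffected.
CL_new/CL_old = 1.352 + 0.19 + 0.29 = 1.832.
Steady-state plasma level ∝ 1/CL, so new value = 77.2 / 1.832 = 42 μmol/L.

42 μmol/L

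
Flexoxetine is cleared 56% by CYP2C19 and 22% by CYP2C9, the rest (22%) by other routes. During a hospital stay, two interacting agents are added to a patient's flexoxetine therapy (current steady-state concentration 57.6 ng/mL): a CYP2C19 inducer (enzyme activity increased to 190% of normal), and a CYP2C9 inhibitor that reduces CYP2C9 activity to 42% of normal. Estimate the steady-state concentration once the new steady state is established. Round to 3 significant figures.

The CYP2C19 pathway (56% of clearance) rises to 1.9× activity: 0.56 × 1.9 = 1.064.
The CYP2C9 pathway (22% of clearance) is reduced to 0.42× activity: 0.22 × 0.42 = 0.0924.
The remaining 22% of clearance is unaffected.
New clearance relative to baseline: 1.064 + 0.0924 + 0.22 = 1.3764.
New steady-state concentration = 57.6 / 1.3764 = 41.8 ng/mL (concentration scales inversely with clearance).

41.8 ng/mL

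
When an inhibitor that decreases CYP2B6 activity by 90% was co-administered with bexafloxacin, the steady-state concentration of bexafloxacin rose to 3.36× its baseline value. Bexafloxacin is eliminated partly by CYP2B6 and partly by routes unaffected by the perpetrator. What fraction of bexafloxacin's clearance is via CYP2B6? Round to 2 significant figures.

0.78

Let fm be the CYP2B6 fraction. New clearance relative to baseline = fm × 0.1 + (1 − fm).
Steady-state concentration ratio = 1 / (new CL fraction), so new CL fraction = 1 / 3.36 = 0.2976.
fm × 0.1 + 1 − fm = 0.2976  ⇒  fm × (0.1 − 1) = −0.7024  ⇒  fm = 0.78.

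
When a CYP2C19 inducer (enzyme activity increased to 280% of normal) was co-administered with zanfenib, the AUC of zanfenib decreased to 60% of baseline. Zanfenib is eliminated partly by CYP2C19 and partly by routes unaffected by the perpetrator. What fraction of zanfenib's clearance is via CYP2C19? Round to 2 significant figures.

Call the CYP2C19 fraction fm. After the interaction, CL_new/CL_old = fm × 2.8 + (1 − fm).
AUC ratio = 1 / (new CL fraction), so new CL fraction = 1 / 0.600 = 1.667.
fm × 2.8 + 1 − fm = 1.667  ⇒  fm × (2.8 − 1) = 0.6667  ⇒  fm = 0.37.

0.37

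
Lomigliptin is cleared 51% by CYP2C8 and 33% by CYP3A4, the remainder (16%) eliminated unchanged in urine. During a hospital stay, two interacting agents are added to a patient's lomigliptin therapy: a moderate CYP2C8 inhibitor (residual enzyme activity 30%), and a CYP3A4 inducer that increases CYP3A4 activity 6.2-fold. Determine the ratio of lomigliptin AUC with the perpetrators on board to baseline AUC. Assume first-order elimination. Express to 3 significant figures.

0.424

CYP2C8: 0.51 × 0.3 = 0.153
CYP3A4: 0.33 × 6.2 = 2.046
Other: 0.16 (unchanged)
Relative clearance = 0.153 + 2.046 + 0.16 = 2.359.
Because AUC varies inversely with clearance, the combined effect is 1 / 2.359 = 0.424.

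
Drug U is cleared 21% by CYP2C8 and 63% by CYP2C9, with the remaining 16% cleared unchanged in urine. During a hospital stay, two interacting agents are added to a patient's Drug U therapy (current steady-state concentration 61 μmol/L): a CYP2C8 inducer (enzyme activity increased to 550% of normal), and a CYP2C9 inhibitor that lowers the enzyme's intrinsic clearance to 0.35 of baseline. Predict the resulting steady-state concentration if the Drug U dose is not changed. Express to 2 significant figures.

40 μmol/L

The CYP2C8 pathway (21% of clearance) is boosted to 5.5× activity: 0.21 × 5.5 = 1.155.
The CYP2C9 pathway (63% of clearance) falls to 0.35× activity: 0.63 × 0.35 = 0.2205.
The remaining 16% of clearance is unaffected.
Relative clearance = 1.155 + 0.2205 + 0.16 = 1.5355.
New steady-state concentration = 61 / 1.5355 = 40 μmol/L (concentration scales inversely with clearance).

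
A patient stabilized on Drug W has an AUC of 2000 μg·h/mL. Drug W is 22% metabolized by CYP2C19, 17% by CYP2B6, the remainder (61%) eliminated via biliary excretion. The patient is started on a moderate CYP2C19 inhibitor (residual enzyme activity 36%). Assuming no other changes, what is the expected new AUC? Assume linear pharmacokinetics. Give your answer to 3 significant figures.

2.33 × 10³ μg·h/mL

CYP2C19: 0.22 × 0.36 = 0.0792
CYP2B6: 0.17 (unchanged)
Other: 0.61 (unchanged)
CL_new/CL_old = 0.0792 + 0.17 + 0.61 = 0.8592.
New AUC = baseline ÷ relative clearance = 2000 / 0.8592 = 2.33 × 10³ μg·h/mL.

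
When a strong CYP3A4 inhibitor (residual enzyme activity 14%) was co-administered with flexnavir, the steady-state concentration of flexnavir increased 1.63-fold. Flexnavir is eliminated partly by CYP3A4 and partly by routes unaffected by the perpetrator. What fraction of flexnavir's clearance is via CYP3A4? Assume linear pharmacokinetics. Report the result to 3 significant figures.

Let x = fm,CYP3A4. Because steady-state concentration ∝ 1/CL, relative clearance fell to 1/1.63 = 0.6135.
Setting x·0.14 + (1 − x) = 0.6135 and solving: x = (0.6135 − 1)/(0.14 − 1) = 0.449.

0.449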